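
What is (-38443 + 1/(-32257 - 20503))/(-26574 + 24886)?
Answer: 2028252681/89058880 ≈ 22.774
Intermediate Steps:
(-38443 + 1/(-32257 - 20503))/(-26574 + 24886) = (-38443 + 1/(-52760))/(-1688) = (-38443 - 1/52760)*(-1/1688) = -2028252681/52760*(-1/1688) = 2028252681/89058880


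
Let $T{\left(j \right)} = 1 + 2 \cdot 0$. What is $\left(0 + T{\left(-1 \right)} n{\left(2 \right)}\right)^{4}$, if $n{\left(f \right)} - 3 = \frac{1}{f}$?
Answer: $\frac{2401}{16} \approx 150.06$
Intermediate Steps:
$T{\left(j \right)} = 1$ ($T{\left(j \right)} = 1 + 0 = 1$)
$n{\left(f \right)} = 3 + \frac{1}{f}$
$\left(0 + T{\left(-1 \right)} n{\left(2 \right)}\right)^{4} = \left(0 + 1 \left(3 + \frac{1}{2}\right)\right)^{4} = \left(0 + 1 \cdot \frac{7}{2}\right)^{4} = \left(0 + \frac{7}{2}\right)^{4} = \left(\frac{7}{2}\right)^{4} = \frac{2401}{16}$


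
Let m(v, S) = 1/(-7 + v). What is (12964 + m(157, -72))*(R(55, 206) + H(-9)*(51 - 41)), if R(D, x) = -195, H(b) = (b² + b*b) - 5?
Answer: 106953055/6 ≈ 1.7826e+7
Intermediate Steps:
H(b) = -5 + 2*b² (H(b) = (b² + b²) - 5 = 2*b² - 5 = -5 + 2*b²)
(12964 + m(157, -72))*(R(55, 206) + H(-9)*(51 - 41)) = (12964 + 1/(-7 + 157))*(-195 + (-5 + 2*(-9)²)*(51 - 41)) = (12964 + 1/150)*(-195 + (-5 + 2*81)*10) = (12964 + 1/150)*(-195 + (-5 + 162)*10) = 1944601*(-195 + 157*10)/150 = 1944601*(-195 + 1570)/150 = (1944601/150)*1375 = 106953055/6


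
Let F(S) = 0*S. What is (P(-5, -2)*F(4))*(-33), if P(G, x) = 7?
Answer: 0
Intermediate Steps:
F(S) = 0
(P(-5, -2)*F(4))*(-33) = (7*0)*(-33) = 0*(-33) = 0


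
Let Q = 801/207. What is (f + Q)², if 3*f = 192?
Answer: 2436721/529 ≈ 4606.3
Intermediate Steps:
f = 64 (f = (⅓)*192 = 64)
Q = 89/23 (Q = 801*(1/207) = 89/23 ≈ 3.8696)
(f + Q)² = (64 + 89/23)² = (1561/23)² = 2436721/529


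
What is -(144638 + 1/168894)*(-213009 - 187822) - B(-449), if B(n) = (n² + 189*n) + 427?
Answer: 9791676435896665/168894 ≈ 5.7975e+10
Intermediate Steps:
B(n) = 427 + n² + 189*n
-(144638 + 1/168894)*(-213009 - 187822) - B(-449) = -(144638 + 1/168894)*(-213009 - 187822) - (427 + (-449)² + 189*(-449)) = -(144638 + 1/168894)*(-400831) - (427 + 201601 - 84861) = -24428490373*(-400831)/168894 - 1*117167 = -1*(-9791696224699963/168894) - 117167 = 9791696224699963/168894 - 117167 = 9791676435896665/168894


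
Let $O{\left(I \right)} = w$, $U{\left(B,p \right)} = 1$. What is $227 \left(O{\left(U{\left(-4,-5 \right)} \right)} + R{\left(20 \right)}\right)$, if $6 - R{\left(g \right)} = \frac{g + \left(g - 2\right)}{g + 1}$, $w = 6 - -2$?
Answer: $\frac{58112}{21} \approx 2767.2$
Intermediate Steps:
$w = 8$ ($w = 6 + 2 = 8$)
$O{\left(I \right)} = 8$
$R{\left(g \right)} = 6 - \frac{-2 + 2 g}{1 + g}$ ($R{\left(g \right)} = 6 - \frac{g + \left(g - 2\right)}{g + 1} = 6 - \frac{g + \left(g - 2\right)}{1 + g} = 6 - \frac{g + \left(-2 + g\right)}{1 + g} = 6 - \frac{-2 + 2 g}{1 + g}$)
$227 \left(O{\left(U{\left(-4,-5 \right)} \right)} + R{\left(20 \right)}\right) = 227 \left(8 + \frac{4 \left(2 + 20\right)}{1 + 20}\right) = 227 \left(8 + 4 \cdot \frac{1}{21} \cdot 22\right) = 227 \left(8 + \frac{88}{21}\right) = 227 \cdot \frac{256}{21} = \frac{58112}{21}$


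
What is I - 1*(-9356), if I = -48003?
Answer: -38647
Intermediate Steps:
I - 1*(-9356) = -48003 - 1*(-9356) = -48003 + 9356 = -38647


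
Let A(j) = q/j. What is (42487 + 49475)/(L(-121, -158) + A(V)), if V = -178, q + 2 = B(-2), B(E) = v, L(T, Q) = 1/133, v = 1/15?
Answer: 32656625820/6527 ≈ 5.0033e+6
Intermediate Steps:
v = 1/15 ≈ 0.066667
L(T, Q) = 1/133
B(E) = 1/15
q = -29/15 (q = -2 + 1/15 = -29/15 ≈ -1.9333)
A(j) = -29/(15*j)
(42487 + 49475)/(L(-121, -158) + A(V)) = (42487 + 49475)/(1/133 - 29/15/(-178)) = 91962/(1/133 - 29/15*(-1/178)) = 91962/(1/133 + 29/2670) = 91962/(6527/355110) = 91962*(355110/6527) = 32656625820/6527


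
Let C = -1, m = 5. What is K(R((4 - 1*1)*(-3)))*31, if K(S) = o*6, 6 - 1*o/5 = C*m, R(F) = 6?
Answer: 10230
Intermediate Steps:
o = 55 (o = 30 - (-5)*5 = 30 - 5*(-5) = 30 + 25 = 55)
K(S) = 330 (K(S) = 55*6 = 330)
K(R((4 - 1*1)*(-3)))*31 = 330*31 = 10230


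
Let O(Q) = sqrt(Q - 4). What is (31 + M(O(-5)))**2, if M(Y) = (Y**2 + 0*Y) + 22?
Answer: 1936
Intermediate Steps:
O(Q) = sqrt(-4 + Q)
M(Y) = 22 + Y**2 (M(Y) = (Y**2 + 0) + 22 = Y**2 + 22 = 22 + Y**2)
(31 + M(O(-5)))**2 = (31 + (22 + (sqrt(-4 - 5))**2))**2 = (31 + (22 + (sqrt(-9))**2))**2 = (31 + (22 + (3*I)**2))**2 = (31 + (22 - 9))**2 = (31 + 13)**2 = 44**2 = 1936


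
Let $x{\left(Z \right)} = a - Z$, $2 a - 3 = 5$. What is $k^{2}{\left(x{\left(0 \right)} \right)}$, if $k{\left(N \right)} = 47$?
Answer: $2209$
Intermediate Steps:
$a = 4$ ($a = \frac{3}{2} + \frac{1}{2} \cdot 5 = \frac{3}{2} + \frac{5}{2} = 4$)
$x{\left(Z \right)} = 4 - Z$
$k^{2}{\left(x{\left(0 \right)} \right)} = 47^{2} = 2209$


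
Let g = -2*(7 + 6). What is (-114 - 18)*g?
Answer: 3432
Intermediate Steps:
g = -26 (g = -2*13 = -26)
(-114 - 18)*g = (-114 - 18)*(-26) = -132*(-26) = 3432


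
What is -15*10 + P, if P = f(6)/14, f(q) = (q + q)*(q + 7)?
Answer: -972/7 ≈ -138.86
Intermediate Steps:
f(q) = 2*q*(7 + q) (f(q) = (2*q)*(7 + q) = 2*q*(7 + q))
P = 78/7 (P = (2*6*(7 + 6))/14 = (2*6*13)*(1/14) = 156*(1/14) = 78/7 ≈ 11.143)
-15*10 + P = -15*10 + 78/7 = -150 + 78/7 = -972/7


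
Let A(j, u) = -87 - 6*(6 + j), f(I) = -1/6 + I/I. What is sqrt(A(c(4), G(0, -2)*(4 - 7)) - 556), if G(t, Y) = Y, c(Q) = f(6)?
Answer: 6*I*sqrt(19) ≈ 26.153*I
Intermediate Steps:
f(I) = 5/6 (f(I) = -1*1/6 + 1 = -1/6 + 1 = 5/6)
c(Q) = 5/6
A(j, u) = -123 - 6*j (A(j, u) = -87 - (36 + 6*j) = -87 + (-36 - 6*j) = -123 - 6*j)
sqrt(A(c(4), G(0, -2)*(4 - 7)) - 556) = sqrt((-123 - 6*5/6) - 556) = sqrt((-123 - 5) - 556) = sqrt(-128 - 556) = sqrt(-684) = 6*I*sqrt(19)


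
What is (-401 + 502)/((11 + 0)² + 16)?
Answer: 101/137 ≈ 0.73723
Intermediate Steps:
(-401 + 502)/((11 + 0)² + 16) = 101/(11² + 16) = 101/(121 + 16) = 101/137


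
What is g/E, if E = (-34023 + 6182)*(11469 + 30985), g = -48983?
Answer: 4453/107451074 ≈ 4.1442e-5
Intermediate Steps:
E = -1181961814 (E = -27841*42454 = -1181961814)
g/E = -48983/(-1181961814) = -48983*(-1/1181961814) = 4453/107451074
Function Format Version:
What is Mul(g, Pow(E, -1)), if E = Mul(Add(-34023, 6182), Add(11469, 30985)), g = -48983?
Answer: Rational(4453, 107451074) ≈ 4.1442e-5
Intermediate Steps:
E = -1181961814 (E = Mul(-27841, 42454) = -1181961814)
Mul(g, Pow(E, -1)) = Mul(-48983, Pow(-1181961814, -1)) = Mul(-48983, Rational(-1, 1181961814)) = Rational(4453, 107451074)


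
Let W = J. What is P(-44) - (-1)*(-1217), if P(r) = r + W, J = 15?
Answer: -1246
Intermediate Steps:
W = 15
P(r) = 15 + r (P(r) = r + 15 = 15 + r)
P(-44) - (-1)*(-1217) = (15 - 44) - (-1)*(-1217) = -29 - 1*1217 = -29 - 1217 = -1246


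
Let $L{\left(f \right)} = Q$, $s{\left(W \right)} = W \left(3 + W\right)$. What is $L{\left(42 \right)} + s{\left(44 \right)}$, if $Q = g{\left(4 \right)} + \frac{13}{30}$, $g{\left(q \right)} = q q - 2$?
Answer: $\frac{62473}{30} \approx 2082.4$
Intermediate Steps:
$g{\left(q \right)} = -2 + q^{2}$ ($g{\left(q \right)} = q^{2} - 2 = -2 + q^{2}$)
$Q = \frac{433}{30}$ ($Q = \left(-2 + 4^{2}\right) + \frac{13}{30} = \left(-2 + 16\right) + 13 \cdot \frac{1}{30} = 14 + \frac{13}{30} = \frac{433}{30} \approx 14.433$)
$L{\left(f \right)} = \frac{433}{30}$
$L{\left(42 \right)} + s{\left(44 \right)} = \frac{433}{30} + 44 \left(3 + 44\right) = \frac{433}{30} + 44 \cdot 47 = \frac{433}{30} + 2068 = \frac{62473}{30}$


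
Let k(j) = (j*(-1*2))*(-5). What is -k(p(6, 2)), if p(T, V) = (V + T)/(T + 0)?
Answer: -40/3 ≈ -13.333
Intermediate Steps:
p(T, V) = (T + V)/T
k(j) = 10*j (k(j) = (j*(-2))*(-5) = -2*j*(-5) = 10*j)
-k(p(6, 2)) = -10*(6 + 2)/6 = -10*(⅙)*8 = -10*4/3 = -1*40/3 = -40/3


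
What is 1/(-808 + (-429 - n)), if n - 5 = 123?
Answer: -1/1365 ≈ -0.00073260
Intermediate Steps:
n = 128 (n = 5 + 123 = 128)
1/(-808 + (-429 - n)) = 1/(-808 + (-429 - 1*128)) = 1/(-808 + (-429 - 128)) = 1/(-808 - 557) = 1/(-1365) = -1/1365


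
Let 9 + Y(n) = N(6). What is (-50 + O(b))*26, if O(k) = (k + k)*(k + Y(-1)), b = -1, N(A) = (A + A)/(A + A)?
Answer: -832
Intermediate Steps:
N(A) = 1 (N(A) = (2*A)/((2*A)) = (2*A)*(1/(2*A)) = 1)
Y(n) = -8 (Y(n) = -9 + 1 = -8)
O(k) = 2*k*(-8 + k) (O(k) = (k + k)*(k - 8) = (2*k)*(-8 + k) = 2*k*(-8 + k))
(-50 + O(b))*26 = (-50 + 2*(-1)*(-8 - 1))*26 = (-50 + 2*(-1)*(-9))*26 = (-50 + 18)*26 = -32*26 = -832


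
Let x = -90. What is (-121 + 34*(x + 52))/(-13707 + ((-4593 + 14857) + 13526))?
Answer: -471/3361 ≈ -0.14014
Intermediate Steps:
(-121 + 34*(x + 52))/(-13707 + ((-4593 + 14857) + 13526)) = (-121 + 34*(-90 + 52))/(-13707 + ((-4593 + 14857) + 13526)) = (-121 + 34*(-38))/(-13707 + (10264 + 13526)) = (-121 - 1292)/(-13707 + 23790) = -1413/10083 = -1413*1/10083 = -471/3361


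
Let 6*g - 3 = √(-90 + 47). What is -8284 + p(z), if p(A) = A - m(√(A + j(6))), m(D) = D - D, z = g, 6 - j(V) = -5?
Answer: -16567/2 + I*√43/6 ≈ -8283.5 + 1.0929*I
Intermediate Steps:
j(V) = 11 (j(V) = 6 - 1*(-5) = 6 + 5 = 11)
g = ½ + I*√43/6 (g = ½ + √(-90 + 47)/6 = ½ + √(-43)/6 = ½ + (I*√43)/6 = ½ + I*√43/6 ≈ 0.5 + 1.0929*I)
z = ½ + I*√43/6 ≈ 0.5 + 1.0929*I
m(D) = 0
p(A) = A (p(A) = A - 1*0 = A + 0 = A)
-8284 + p(z) = -8284 + (½ + I*√43/6) = -16567/2 + I*√43/6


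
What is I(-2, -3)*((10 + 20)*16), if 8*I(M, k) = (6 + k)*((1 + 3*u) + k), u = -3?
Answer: -1980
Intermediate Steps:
I(M, k) = (-8 + k)*(6 + k)/8 (I(M, k) = ((6 + k)*((1 + 3*(-3)) + k))/8 = ((6 + k)*((1 - 9) + k))/8 = ((6 + k)*(-8 + k))/8 = ((-8 + k)*(6 + k))/8 = (-8 + k)*(6 + k)/8)
I(-2, -3)*((10 + 20)*16) = (-6 - ¼*(-3) + (⅛)*(-3)²)*((10 + 20)*16) = (-6 + ¾ + (⅛)*9)*(30*16) = (-6 + ¾ + 9/8)*480 = -33/8*480 = -1980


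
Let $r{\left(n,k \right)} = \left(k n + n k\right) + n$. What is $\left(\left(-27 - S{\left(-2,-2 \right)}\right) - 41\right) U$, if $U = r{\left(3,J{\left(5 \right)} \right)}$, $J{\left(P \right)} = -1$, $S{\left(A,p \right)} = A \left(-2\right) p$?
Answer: $180$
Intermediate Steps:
$S{\left(A,p \right)} = - 2 A p$
$r{\left(n,k \right)} = n + 2 k n$ ($r{\left(n,k \right)} = \left(k n + k n\right) + n = 2 k n + n = n + 2 k n$)
$U = -3$ ($U = 3 \left(1 + 2 \left(-1\right)\right) = 3 \left(1 - 2\right) = 3 \left(-1\right) = -3$)
$\left(\left(-27 - S{\left(-2,-2 \right)}\right) - 41\right) U = \left(\left(-27 - \left(-2\right) \left(-2\right) \left(-2\right)\right) - 41\right) \left(-3\right) = \left(\left(-27 - -8\right) - 41\right) \left(-3\right) = \left(\left(-27 + 8\right) - 41\right) \left(-3\right) = \left(-19 - 41\right) \left(-3\right) = \left(-60\right) \left(-3\right) = 180$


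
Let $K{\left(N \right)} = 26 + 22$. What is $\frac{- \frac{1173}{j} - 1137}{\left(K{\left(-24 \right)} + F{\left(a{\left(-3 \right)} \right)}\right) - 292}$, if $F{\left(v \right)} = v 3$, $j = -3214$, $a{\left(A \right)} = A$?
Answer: $\frac{3653145}{813142} \approx 4.4926$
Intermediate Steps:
$K{\left(N \right)} = 48$
$F{\left(v \right)} = 3 v$
$\frac{- \frac{1173}{j} - 1137}{\left(K{\left(-24 \right)} + F{\left(a{\left(-3 \right)} \right)}\right) - 292} = \frac{- \frac{1173}{-3214} - 1137}{\left(48 + 3 \left(-3\right)\right) - 292} = \frac{\left(-1173\right) \left(- \frac{1}{3214}\right) - 1137}{\left(48 - 9\right) - 292} = \frac{\frac{1173}{3214} - 1137}{39 - 292} = - \frac{3653145}{3214 \left(-253\right)} = \left(- \frac{3653145}{3214}\right) \left(- \frac{1}{253}\right) = \frac{3653145}{813142}$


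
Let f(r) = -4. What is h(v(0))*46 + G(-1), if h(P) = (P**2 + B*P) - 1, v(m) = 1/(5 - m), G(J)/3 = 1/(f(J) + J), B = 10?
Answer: 1181/25 ≈ 47.240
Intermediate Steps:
G(J) = 3/(-4 + J)
h(P) = -1 + P**2 + 10*P (h(P) = (P**2 + 10*P) - 1 = -1 + P**2 + 10*P)
h(v(0))*46 + G(-1) = (-1 + (-1/(-5 + 0))**2 + 10*(-1/(-5 + 0)))*46 + 3/(-4 - 1) = (-1 + (-1/(-5))**2 + 10*(-1/(-5)))*46 + 3/(-5) = (-1 + (-1*(-1/5))**2 + 10*(-1*(-1/5)))*46 + 3*(-1/5) = (-1 + (1/5)**2 + 10*(1/5))*46 - 3/5 = (-1 + 1/25 + 2)*46 - 3/5 = (26/25)*46 - 3/5 = 1196/25 - 3/5 = 1181/25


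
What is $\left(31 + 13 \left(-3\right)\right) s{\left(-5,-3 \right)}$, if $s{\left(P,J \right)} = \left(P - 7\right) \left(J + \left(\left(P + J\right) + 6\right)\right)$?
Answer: $-480$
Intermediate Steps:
$s{\left(P,J \right)} = \left(-7 + P\right) \left(6 + P + 2 J\right)$ ($s{\left(P,J \right)} = \left(-7 + P\right) \left(J + \left(\left(J + P\right) + 6\right)\right) = \left(-7 + P\right) \left(J + \left(6 + J + P\right)\right) = \left(-7 + P\right) \left(6 + P + 2 J\right)$)
$\left(31 + 13 \left(-3\right)\right) s{\left(-5,-3 \right)} = \left(31 + 13 \left(-3\right)\right) \left(-42 + \left(-5\right)^{2} - -5 - -42 + 2 \left(-3\right) \left(-5\right)\right) = \left(31 - 39\right) \left(-42 + 25 + 5 + 42 + 30\right) = \left(-8\right) 60 = -480$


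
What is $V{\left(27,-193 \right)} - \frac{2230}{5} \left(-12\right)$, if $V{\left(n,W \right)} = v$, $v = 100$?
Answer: $5452$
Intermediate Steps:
$V{\left(n,W \right)} = 100$
$V{\left(27,-193 \right)} - \frac{2230}{5} \left(-12\right) = 100 - \frac{2230}{5} \left(-12\right) = 100 - 2230 \cdot \frac{1}{5} \left(-12\right) = 100 - 446 \left(-12\right) = 100 - -5352 = 100 + 5352 = 5452$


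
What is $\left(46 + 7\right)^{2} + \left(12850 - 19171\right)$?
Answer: $-3512$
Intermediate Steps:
$\left(46 + 7\right)^{2} + \left(12850 - 19171\right) = 53^{2} + \left(12850 - 19171\right) = 2809 - 6321 = -3512$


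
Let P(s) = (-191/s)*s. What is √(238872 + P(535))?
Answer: √238681 ≈ 488.55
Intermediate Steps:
P(s) = -191
√(238872 + P(535)) = √(238872 - 191) = √238681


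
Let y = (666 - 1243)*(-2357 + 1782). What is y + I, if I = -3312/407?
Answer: 135029113/407 ≈ 3.3177e+5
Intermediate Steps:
I = -3312/407 (I = -3312*1/407 = -3312/407 ≈ -8.1376)
y = 331775 (y = -577*(-575) = 331775)
y + I = 331775 - 3312/407 = 135029113/407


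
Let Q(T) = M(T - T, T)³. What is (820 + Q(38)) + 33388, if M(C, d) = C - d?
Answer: -20664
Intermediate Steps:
Q(T) = -T³ (Q(T) = ((T - T) - T)³ = (0 - T)³ = (-T)³ = -T³)
(820 + Q(38)) + 33388 = (820 - 1*38³) + 33388 = (820 - 1*54872) + 33388 = (820 - 54872) + 33388 = -54052 + 33388 = -20664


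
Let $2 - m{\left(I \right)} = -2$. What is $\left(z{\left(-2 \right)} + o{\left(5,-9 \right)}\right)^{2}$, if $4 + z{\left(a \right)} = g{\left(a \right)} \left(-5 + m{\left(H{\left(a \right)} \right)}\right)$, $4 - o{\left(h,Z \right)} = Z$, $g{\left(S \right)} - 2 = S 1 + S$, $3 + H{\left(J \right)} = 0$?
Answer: $121$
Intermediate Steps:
$H{\left(J \right)} = -3$ ($H{\left(J \right)} = -3 + 0 = -3$)
$g{\left(S \right)} = 2 + 2 S$ ($g{\left(S \right)} = 2 + \left(S 1 + S\right) = 2 + \left(S + S\right) = 2 + 2 S$)
$m{\left(I \right)} = 4$ ($m{\left(I \right)} = 2 - -2 = 2 + 2 = 4$)
$o{\left(h,Z \right)} = 4 - Z$
$z{\left(a \right)} = -6 - 2 a$ ($z{\left(a \right)} = -4 + \left(2 + 2 a\right) \left(-5 + 4\right) = -4 + \left(2 + 2 a\right) \left(-1\right) = -4 - \left(2 + 2 a\right) = -6 - 2 a$)
$\left(z{\left(-2 \right)} + o{\left(5,-9 \right)}\right)^{2} = \left(\left(-6 - -4\right) + \left(4 - -9\right)\right)^{2} = \left(\left(-6 + 4\right) + \left(4 + 9\right)\right)^{2} = \left(-2 + 13\right)^{2} = 11^{2} = 121$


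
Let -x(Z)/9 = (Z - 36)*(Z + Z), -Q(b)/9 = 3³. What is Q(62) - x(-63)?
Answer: 112023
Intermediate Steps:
Q(b) = -243 (Q(b) = -9*3³ = -9*27 = -243)
x(Z) = -18*Z*(-36 + Z) (x(Z) = -9*(Z - 36)*(Z + Z) = -9*(-36 + Z)*2*Z = -18*Z*(-36 + Z))
Q(62) - x(-63) = -243 - 18*(-63)*(36 - 1*(-63)) = -243 - 18*(-63)*(36 + 63) = -243 - 18*(-63)*99 = -243 - 1*(-112266) = -243 + 112266 = 112023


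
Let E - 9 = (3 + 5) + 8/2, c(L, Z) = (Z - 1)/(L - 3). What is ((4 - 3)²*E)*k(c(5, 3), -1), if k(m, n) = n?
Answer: -21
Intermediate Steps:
c(L, Z) = (-1 + Z)/(-3 + L)
E = 21 (E = 9 + ((3 + 5) + 8/2) = 9 + (8 + 8*(½)) = 9 + (8 + 4) = 9 + 12 = 21)
((4 - 3)²*E)*k(c(5, 3), -1) = ((4 - 3)²*21)*(-1) = (1²*21)*(-1) = (1*21)*(-1) = 21*(-1) = -21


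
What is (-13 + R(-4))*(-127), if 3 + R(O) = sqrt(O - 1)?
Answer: 2032 - 127*I*sqrt(5) ≈ 2032.0 - 283.98*I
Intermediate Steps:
R(O) = -3 + sqrt(-1 + O) (R(O) = -3 + sqrt(O - 1) = -3 + sqrt(-1 + O))
(-13 + R(-4))*(-127) = (-13 + (-3 + sqrt(-1 - 4)))*(-127) = (-13 + (-3 + sqrt(-5)))*(-127) = (-13 + (-3 + I*sqrt(5)))*(-127) = (-16 + I*sqrt(5))*(-127) = 2032 - 127*I*sqrt(5)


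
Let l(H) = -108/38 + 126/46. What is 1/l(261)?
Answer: -437/45 ≈ -9.7111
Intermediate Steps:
l(H) = -45/437 (l(H) = -108*1/38 + 126*(1/46) = -54/19 + 63/23 = -45/437)
1/l(261) = 1/(-45/437) = -437/45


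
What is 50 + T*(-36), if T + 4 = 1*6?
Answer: -22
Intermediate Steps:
T = 2 (T = -4 + 1*6 = -4 + 6 = 2)
50 + T*(-36) = 50 + 2*(-36) = 50 - 72 = -22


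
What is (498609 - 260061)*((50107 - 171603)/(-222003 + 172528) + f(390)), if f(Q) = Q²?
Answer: 1795137868457808/49475 ≈ 3.6284e+10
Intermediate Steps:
(498609 - 260061)*((50107 - 171603)/(-222003 + 172528) + f(390)) = (498609 - 260061)*((50107 - 171603)/(-222003 + 172528) + 390²) = 238548*(-121496/(-49475) + 152100) = 238548*(-121496*(-1/49475) + 152100) = 238548*(121496/49475 + 152100) = 238548*(7525268996/49475) = 1795137868457808/49475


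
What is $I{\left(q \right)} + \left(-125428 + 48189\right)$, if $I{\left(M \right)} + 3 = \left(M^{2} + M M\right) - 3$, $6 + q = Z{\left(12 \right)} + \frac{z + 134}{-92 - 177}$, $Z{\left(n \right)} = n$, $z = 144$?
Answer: $- \frac{5585955653}{72361} \approx -77196.0$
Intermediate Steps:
$q = \frac{1336}{269}$ ($q = -6 + \left(12 + \frac{144 + 134}{-92 - 177}\right) = -6 + \left(12 + \frac{278}{-269}\right) = -6 + \left(12 + 278 \left(- \frac{1}{269}\right)\right) = -6 + \left(12 - \frac{278}{269}\right) = -6 + \frac{2950}{269} = \frac{1336}{269} \approx 4.9665$)
$I{\left(M \right)} = -6 + 2 M^{2}$ ($I{\left(M \right)} = -3 - \left(3 - M^{2} - M M\right) = -3 + \left(\left(M^{2} + M^{2}\right) - 3\right) = -3 + \left(2 M^{2} - 3\right) = -3 + \left(-3 + 2 M^{2}\right) = -6 + 2 M^{2}$)
$I{\left(q \right)} + \left(-125428 + 48189\right) = \left(-6 + 2 \left(\frac{1336}{269}\right)^{2}\right) + \left(-125428 + 48189\right) = \left(-6 + 2 \cdot \frac{1784896}{72361}\right) - 77239 = \left(-6 + \frac{3569792}{72361}\right) - 77239 = \frac{3135626}{72361} - 77239 = - \frac{5585955653}{72361}$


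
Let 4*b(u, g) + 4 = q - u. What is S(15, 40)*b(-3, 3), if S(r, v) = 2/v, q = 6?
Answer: 1/16 ≈ 0.062500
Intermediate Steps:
b(u, g) = ½ - u/4 (b(u, g) = -1 + (6 - u)/4 = -1 + (3/2 - u/4) = ½ - u/4)
S(15, 40)*b(-3, 3) = (2/40)*(½ - ¼*(-3)) = (2*(1/40))*(½ + ¾) = (1/20)*(5/4) = 1/16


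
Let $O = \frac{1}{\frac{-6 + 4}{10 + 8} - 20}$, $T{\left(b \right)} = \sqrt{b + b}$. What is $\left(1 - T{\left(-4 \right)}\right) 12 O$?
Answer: $- \frac{108}{181} + \frac{216 i \sqrt{2}}{181} \approx -0.59669 + 1.6877 i$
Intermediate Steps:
$T{\left(b \right)} = \sqrt{2} \sqrt{b}$ ($T{\left(b \right)} = \sqrt{2 b} = \sqrt{2} \sqrt{b}$)
$O = - \frac{9}{181}$ ($O = \frac{1}{- \frac{2}{18} - 20} = \frac{1}{\left(-2\right) \frac{1}{18} - 20} = \frac{1}{- \frac{1}{9} - 20} = \frac{1}{- \frac{181}{9}} = - \frac{9}{181} \approx -0.049724$)
$\left(1 - T{\left(-4 \right)}\right) 12 O = \left(1 - \sqrt{2} \sqrt{-4}\right) 12 \left(- \frac{9}{181}\right) = \left(1 - \sqrt{2} \cdot 2 i\right) 12 \left(- \frac{9}{181}\right) = \left(1 - 2 i \sqrt{2}\right) 12 \left(- \frac{9}{181}\right) = \left(12 - 24 i \sqrt{2}\right) \left(- \frac{9}{181}\right) = - \frac{108}{181} + \frac{216 i \sqrt{2}}{181}$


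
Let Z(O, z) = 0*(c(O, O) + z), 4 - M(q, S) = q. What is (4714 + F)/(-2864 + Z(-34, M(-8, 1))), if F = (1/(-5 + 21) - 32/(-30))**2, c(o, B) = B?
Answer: -271599841/164966400 ≈ -1.6464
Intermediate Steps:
M(q, S) = 4 - q
Z(O, z) = 0 (Z(O, z) = 0*(O + z) = 0)
F = 73441/57600 (F = (1/16 - 32*(-1/30))**2 = (1/16 + 16/15)**2 = (271/240)**2 = 73441/57600 ≈ 1.2750)
(4714 + F)/(-2864 + Z(-34, M(-8, 1))) = (4714 + 73441/57600)/(-2864 + 0) = (271599841/57600)/(-2864) = (271599841/57600)*(-1/2864) = -271599841/164966400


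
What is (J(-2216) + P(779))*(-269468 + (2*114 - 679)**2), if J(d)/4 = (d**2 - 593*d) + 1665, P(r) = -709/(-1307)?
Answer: -2150590981112387/1307 ≈ -1.6454e+12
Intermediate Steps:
P(r) = 709/1307 (P(r) = -709*(-1/1307) = 709/1307)
J(d) = 6660 - 2372*d + 4*d**2 (J(d) = 4*((d**2 - 593*d) + 1665) = 4*(1665 + d**2 - 593*d) = 6660 - 2372*d + 4*d**2)
(J(-2216) + P(779))*(-269468 + (2*114 - 679)**2) = ((6660 - 2372*(-2216) + 4*(-2216)**2) + 709/1307)*(-269468 + (2*114 - 679)**2) = ((6660 + 5256352 + 4*4910656) + 709/1307)*(-269468 + (228 - 679)**2) = ((6660 + 5256352 + 19642624) + 709/1307)*(-269468 + (-451)**2) = (24905636 + 709/1307)*(-269468 + 203401) = (32551666961/1307)*(-66067) = -2150590981112387/1307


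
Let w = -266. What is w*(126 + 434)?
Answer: -148960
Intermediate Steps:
w*(126 + 434) = -266*(126 + 434) = -266*560 = -148960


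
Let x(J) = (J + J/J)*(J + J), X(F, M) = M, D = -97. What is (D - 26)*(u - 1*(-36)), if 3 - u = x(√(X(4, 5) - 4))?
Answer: -4305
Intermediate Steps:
x(J) = 2*J*(1 + J) (x(J) = (J + 1)*(2*J) = (1 + J)*(2*J) = 2*J*(1 + J))
u = -1 (u = 3 - 2*√(5 - 4)*(1 + √(5 - 4)) = 3 - 2*√1*(1 + √1) = 3 - 2*(1 + 1) = 3 - 2*2 = 3 - 1*4 = 3 - 4 = -1)
(D - 26)*(u - 1*(-36)) = (-97 - 26)*(-1 - 1*(-36)) = -123*(-1 + 36) = -123*35 = -4305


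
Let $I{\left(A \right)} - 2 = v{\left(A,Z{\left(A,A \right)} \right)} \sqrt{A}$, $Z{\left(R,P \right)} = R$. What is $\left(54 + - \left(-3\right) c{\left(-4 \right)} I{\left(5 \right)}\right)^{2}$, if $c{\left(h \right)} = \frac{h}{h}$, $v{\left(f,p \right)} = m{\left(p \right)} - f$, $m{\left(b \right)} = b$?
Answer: $3600$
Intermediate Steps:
$v{\left(f,p \right)} = p - f$
$c{\left(h \right)} = 1$
$I{\left(A \right)} = 2$ ($I{\left(A \right)} = 2 + \left(A - A\right) \sqrt{A} = 2 + 0 \sqrt{A} = 2 + 0 = 2$)
$\left(54 + - \left(-3\right) c{\left(-4 \right)} I{\left(5 \right)}\right)^{2} = \left(54 + - \left(-3\right) 1 \cdot 2\right)^{2} = \left(54 + \left(-1\right) \left(-3\right) 2\right)^{2} = \left(54 + 3 \cdot 2\right)^{2} = \left(54 + 6\right)^{2} = 60^{2} = 3600$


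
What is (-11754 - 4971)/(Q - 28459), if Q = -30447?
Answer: 16725/58906 ≈ 0.28393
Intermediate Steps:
(-11754 - 4971)/(Q - 28459) = (-11754 - 4971)/(-30447 - 28459) = -16725/(-58906) = -16725*(-1/58906) = 16725/58906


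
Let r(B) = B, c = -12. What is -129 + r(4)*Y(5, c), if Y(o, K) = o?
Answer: -109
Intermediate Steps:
-129 + r(4)*Y(5, c) = -129 + 4*5 = -129 + 20 = -109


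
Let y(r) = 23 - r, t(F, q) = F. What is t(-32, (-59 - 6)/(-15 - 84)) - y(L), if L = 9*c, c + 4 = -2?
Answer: -109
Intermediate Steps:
c = -6 (c = -4 - 2 = -6)
L = -54 (L = 9*(-6) = -54)
t(-32, (-59 - 6)/(-15 - 84)) - y(L) = -32 - (23 - 1*(-54)) = -32 - (23 + 54) = -32 - 1*77 = -32 - 77 = -109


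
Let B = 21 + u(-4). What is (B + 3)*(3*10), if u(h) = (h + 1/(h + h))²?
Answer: 39375/32 ≈ 1230.5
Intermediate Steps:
u(h) = (h + 1/(2*h))²
B = 2433/64 (B = 21 + (¼)*(1 + 2*(-4)²)²/(-4)² = 21 + (¼)*(1/16)*(1 + 2*16)² = 21 + (¼)*(1/16)*(1 + 32)² = 21 + (¼)*(1/16)*33² = 21 + (¼)*(1/16)*1089 = 21 + 1089/64 = 2433/64 ≈ 38.016)
(B + 3)*(3*10) = (2433/64 + 3)*(3*10) = (2625/64)*30 = 39375/32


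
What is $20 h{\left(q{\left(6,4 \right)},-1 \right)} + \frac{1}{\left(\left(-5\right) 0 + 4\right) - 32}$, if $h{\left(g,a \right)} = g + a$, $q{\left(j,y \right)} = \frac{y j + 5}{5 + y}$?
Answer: $\frac{11191}{252} \approx 44.409$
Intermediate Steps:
$q{\left(j,y \right)} = \frac{5 + j y}{5 + y}$ ($q{\left(j,y \right)} = \frac{j y + 5}{5 + y} = \frac{5 + j y}{5 + y}$)
$h{\left(g,a \right)} = a + g$
$20 h{\left(q{\left(6,4 \right)},-1 \right)} + \frac{1}{\left(\left(-5\right) 0 + 4\right) - 32} = 20 \left(-1 + \frac{5 + 6 \cdot 4}{5 + 4}\right) + \frac{1}{\left(\left(-5\right) 0 + 4\right) - 32} = 20 \left(-1 + \frac{5 + 24}{9}\right) + \frac{1}{\left(0 + 4\right) - 32} = 20 \left(-1 + \frac{1}{9} \cdot 29\right) + \frac{1}{4 - 32} = 20 \left(-1 + \frac{29}{9}\right) + \frac{1}{-28} = 20 \cdot \frac{20}{9} - \frac{1}{28} = \frac{400}{9} - \frac{1}{28} = \frac{11191}{252}$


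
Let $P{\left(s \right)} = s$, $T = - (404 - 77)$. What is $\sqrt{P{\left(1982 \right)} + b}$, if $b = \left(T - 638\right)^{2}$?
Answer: $\sqrt{933207} \approx 966.03$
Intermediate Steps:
$T = -327$ ($T = - (404 - 77) = \left(-1\right) 327 = -327$)
$b = 931225$ ($b = \left(-327 - 638\right)^{2} = \left(-965\right)^{2} = 931225$)
$\sqrt{P{\left(1982 \right)} + b} = \sqrt{1982 + 931225} = \sqrt{933207}$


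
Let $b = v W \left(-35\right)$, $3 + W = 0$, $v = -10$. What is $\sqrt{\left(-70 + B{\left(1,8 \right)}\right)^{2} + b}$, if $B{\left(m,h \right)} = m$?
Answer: $\sqrt{3711} \approx 60.918$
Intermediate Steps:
$W = -3$ ($W = -3 + 0 = -3$)
$b = -1050$ ($b = \left(-10\right) \left(-3\right) \left(-35\right) = 30 \left(-35\right) = -1050$)
$\sqrt{\left(-70 + B{\left(1,8 \right)}\right)^{2} + b} = \sqrt{\left(-70 + 1\right)^{2} - 1050} = \sqrt{\left(-69\right)^{2} - 1050} = \sqrt{4761 - 1050} = \sqrt{3711}$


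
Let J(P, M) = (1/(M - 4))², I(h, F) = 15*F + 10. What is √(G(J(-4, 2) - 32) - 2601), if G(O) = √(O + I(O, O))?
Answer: √(-2601 + I*√498) ≈ 0.2188 + 51.0*I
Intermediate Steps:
I(h, F) = 10 + 15*F
J(P, M) = (-4 + M)⁻² (J(P, M) = (1/(-4 + M))² = (-4 + M)⁻²)
G(O) = √(10 + 16*O) (G(O) = √(O + (10 + 15*O)) = √(10 + 16*O))
√(G(J(-4, 2) - 32) - 2601) = √(√(10 + 16*((-4 + 2)⁻² - 32)) - 2601) = √(√(10 + 16*((-2)⁻² - 32)) - 2601) = √(√(10 + 16*(¼ - 32)) - 2601) = √(√(10 + 16*(-127/4)) - 2601) = √(√(10 - 508) - 2601) = √(√(-498) - 2601) = √(I*√498 - 2601) = √(-2601 + I*√498)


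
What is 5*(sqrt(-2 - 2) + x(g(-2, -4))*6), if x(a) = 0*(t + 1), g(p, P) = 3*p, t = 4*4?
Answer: 10*I ≈ 10.0*I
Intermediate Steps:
t = 16
x(a) = 0 (x(a) = 0*(16 + 1) = 0*17 = 0)
5*(sqrt(-2 - 2) + x(g(-2, -4))*6) = 5*(sqrt(-2 - 2) + 0*6) = 5*(sqrt(-4) + 0) = 5*(2*I + 0) = 5*(2*I) = 10*I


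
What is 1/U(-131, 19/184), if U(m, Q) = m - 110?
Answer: -1/241 ≈ -0.0041494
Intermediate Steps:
U(m, Q) = -110 + m
1/U(-131, 19/184) = 1/(-110 - 131) = 1/(-241) = -1/241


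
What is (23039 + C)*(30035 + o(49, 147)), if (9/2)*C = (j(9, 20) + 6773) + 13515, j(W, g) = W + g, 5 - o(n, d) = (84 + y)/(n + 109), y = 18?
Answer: 588495435365/711 ≈ 8.2770e+8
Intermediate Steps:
o(n, d) = 5 - 102/(109 + n) (o(n, d) = 5 - (84 + 18)/(n + 109) = 5 - 102/(109 + n))
C = 40634/9 (C = 2*(((9 + 20) + 6773) + 13515)/9 = 2*((29 + 6773) + 13515)/9 = 2*(6802 + 13515)/9 = (2/9)*20317 = 40634/9 ≈ 4514.9)
(23039 + C)*(30035 + o(49, 147)) = (23039 + 40634/9)*(30035 + (443 + 5*49)/(109 + 49)) = 247985*(30035 + (443 + 245)/158)/9 = 247985*(30035 + (1/158)*688)/9 = 247985*(30035 + 344/79)/9 = (247985/9)*(2373109/79) = 588495435365/711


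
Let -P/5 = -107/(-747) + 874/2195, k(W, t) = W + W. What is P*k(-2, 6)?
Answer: 3550972/327933 ≈ 10.828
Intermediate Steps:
k(W, t) = 2*W
P = -887743/327933 (P = -5*(-107/(-747) + 874/2195) = -5*(-107*(-1/747) + 874*(1/2195)) = -5*(107/747 + 874/2195) = -5*887743/1639665 = -887743/327933 ≈ -2.7071)
P*k(-2, 6) = -1775486*(-2)/327933 = -887743/327933*(-4) = 3550972/327933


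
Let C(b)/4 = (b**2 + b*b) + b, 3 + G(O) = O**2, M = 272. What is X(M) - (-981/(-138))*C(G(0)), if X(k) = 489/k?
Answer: -2657073/6256 ≈ -424.72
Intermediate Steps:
G(O) = -3 + O**2
C(b) = 4*b + 8*b**2 (C(b) = 4*((b**2 + b*b) + b) = 4*((b**2 + b**2) + b) = 4*(2*b**2 + b) = 4*(b + 2*b**2) = 4*b + 8*b**2)
X(M) - (-981/(-138))*C(G(0)) = 489/272 - (-981/(-138))*4*(-3 + 0**2)*(1 + 2*(-3 + 0**2)) = 489*(1/272) - (-981*(-1/138))*4*(-3 + 0)*(1 + 2*(-3 + 0)) = 489/272 - 327*4*(-3)*(1 + 2*(-3))/46 = 489/272 - 327*4*(-3)*(1 - 6)/46 = 489/272 - 327*4*(-3)*(-5)/46 = 489/272 - 327*60/46 = 489/272 - 1*9810/23 = 489/272 - 9810/23 = -2657073/6256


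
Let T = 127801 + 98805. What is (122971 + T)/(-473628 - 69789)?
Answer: -349577/543417 ≈ -0.64329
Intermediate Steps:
T = 226606
(122971 + T)/(-473628 - 69789) = (122971 + 226606)/(-473628 - 69789) = 349577/(-543417) = 349577*(-1/543417) = -349577/543417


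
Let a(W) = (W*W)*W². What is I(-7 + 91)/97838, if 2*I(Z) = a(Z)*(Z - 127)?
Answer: -535211712/48919 ≈ -10941.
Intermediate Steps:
a(W) = W⁴ (a(W) = W²*W² = W⁴)
I(Z) = Z⁴*(-127 + Z)/2 (I(Z) = (Z⁴*(Z - 127))/2 = (Z⁴*(-127 + Z))/2 = Z⁴*(-127 + Z)/2)
I(-7 + 91)/97838 = ((-7 + 91)⁴*(-127 + (-7 + 91))/2)/97838 = ((½)*84⁴*(-127 + 84))*(1/97838) = ((½)*49787136*(-43))*(1/97838) = -1070423424*1/97838 = -535211712/48919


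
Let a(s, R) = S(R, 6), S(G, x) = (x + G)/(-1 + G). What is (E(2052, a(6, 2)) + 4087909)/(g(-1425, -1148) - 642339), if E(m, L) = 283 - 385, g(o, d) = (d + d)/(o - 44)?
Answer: -6004988483/943593695 ≈ -6.3640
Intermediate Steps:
S(G, x) = (G + x)/(-1 + G)
a(s, R) = (6 + R)/(-1 + R) (a(s, R) = (R + 6)/(-1 + R) = (6 + R)/(-1 + R))
g(o, d) = 2*d/(-44 + o) (g(o, d) = (2*d)/(-44 + o) = 2*d/(-44 + o))
E(m, L) = -102
(E(2052, a(6, 2)) + 4087909)/(g(-1425, -1148) - 642339) = (-102 + 4087909)/(2*(-1148)/(-44 - 1425) - 642339) = 4087807/(2*(-1148)/(-1469) - 642339) = 4087807/(2*(-1148)*(-1/1469) - 642339) = 4087807/(2296/1469 - 642339) = 4087807/(-943593695/1469) = 4087807*(-1469/943593695) = -6004988483/943593695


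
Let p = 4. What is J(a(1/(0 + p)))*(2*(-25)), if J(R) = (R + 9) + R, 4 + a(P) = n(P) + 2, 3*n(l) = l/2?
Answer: -1525/6 ≈ -254.17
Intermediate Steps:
n(l) = l/6 (n(l) = (l/2)/3 = l/6)
a(P) = -2 + P/6 (a(P) = -4 + (P/6 + 2) = -4 + (2 + P/6) = -2 + P/6)
J(R) = 9 + 2*R (J(R) = (9 + R) + R = 9 + 2*R)
J(a(1/(0 + p)))*(2*(-25)) = (9 + 2*(-2 + 1/(6*(0 + 4))))*(2*(-25)) = (9 + 2*(-2 + (⅙)/4))*(-50) = (9 + 2*(-2 + (⅙)*(¼)))*(-50) = (9 + 2*(-2 + 1/24))*(-50) = (9 + 2*(-47/24))*(-50) = (9 - 47/12)*(-50) = (61/12)*(-50) = -1525/6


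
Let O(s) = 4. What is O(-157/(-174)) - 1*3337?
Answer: -3333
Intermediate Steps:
O(-157/(-174)) - 1*3337 = 4 - 1*3337 = 4 - 3337 = -3333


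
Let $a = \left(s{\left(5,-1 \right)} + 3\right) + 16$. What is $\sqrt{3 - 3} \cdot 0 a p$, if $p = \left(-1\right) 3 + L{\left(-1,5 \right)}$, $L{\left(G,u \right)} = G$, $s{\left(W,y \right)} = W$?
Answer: $0$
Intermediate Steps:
$p = -4$ ($p = \left(-1\right) 3 - 1 = -3 - 1 = -4$)
$a = 24$ ($a = \left(5 + 3\right) + 16 = 8 + 16 = 24$)
$\sqrt{3 - 3} \cdot 0 a p = \sqrt{3 - 3} \cdot 0 \cdot 24 \left(-4\right) = \sqrt{0} \cdot 0 \cdot 24 \left(-4\right) = 0 \cdot 0 \cdot 24 \left(-4\right) = 0 \cdot 24 \left(-4\right) = 0 \left(-4\right) = 0$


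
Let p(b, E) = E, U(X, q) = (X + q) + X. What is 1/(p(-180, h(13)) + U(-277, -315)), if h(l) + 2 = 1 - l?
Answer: -1/883 ≈ -0.0011325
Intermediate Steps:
U(X, q) = q + 2*X
h(l) = -1 - l (h(l) = -2 + (1 - l) = -1 - l)
1/(p(-180, h(13)) + U(-277, -315)) = 1/((-1 - 1*13) + (-315 + 2*(-277))) = 1/((-1 - 13) + (-315 - 554)) = 1/(-14 - 869) = 1/(-883) = -1/883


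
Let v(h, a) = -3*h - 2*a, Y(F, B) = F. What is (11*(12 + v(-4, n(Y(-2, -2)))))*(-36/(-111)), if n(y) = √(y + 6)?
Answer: 2640/37 ≈ 71.351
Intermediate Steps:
n(y) = √(6 + y)
(11*(12 + v(-4, n(Y(-2, -2)))))*(-36/(-111)) = (11*(12 + (-3*(-4) - 2*√(6 - 2))))*(-36/(-111)) = (11*(12 + (12 - 2*√4)))*(-36*(-1/111)) = (11*(12 + (12 - 2*2)))*(12/37) = (11*(12 + (12 - 4)))*(12/37) = (11*(12 + 8))*(12/37) = (11*20)*(12/37) = 220*(12/37) = 2640/37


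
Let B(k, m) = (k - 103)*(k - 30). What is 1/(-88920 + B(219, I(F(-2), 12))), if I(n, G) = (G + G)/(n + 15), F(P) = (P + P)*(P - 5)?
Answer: -1/66996 ≈ -1.4926e-5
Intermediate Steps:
F(P) = 2*P*(-5 + P) (F(P) = (2*P)*(-5 + P) = 2*P*(-5 + P))
I(n, G) = 2*G/(15 + n) (I(n, G) = (2*G)/(15 + n) = 2*G/(15 + n))
B(k, m) = (-103 + k)*(-30 + k)
1/(-88920 + B(219, I(F(-2), 12))) = 1/(-88920 + (3090 + 219² - 133*219)) = 1/(-88920 + (3090 + 47961 - 29127)) = 1/(-88920 + 21924) = 1/(-66996) = -1/66996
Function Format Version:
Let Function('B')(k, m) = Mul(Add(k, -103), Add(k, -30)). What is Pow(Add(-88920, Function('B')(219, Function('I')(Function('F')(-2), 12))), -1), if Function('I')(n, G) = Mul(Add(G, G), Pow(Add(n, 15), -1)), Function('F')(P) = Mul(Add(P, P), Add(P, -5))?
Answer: Rational(-1, 66996) ≈ -1.4926e-5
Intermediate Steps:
Function('F')(P) = Mul(2, P, Add(-5, P)) (Function('F')(P) = Mul(Mul(2, P), Add(-5, P)) = Mul(2, P, Add(-5, P)))
Function('I')(n, G) = Mul(2, G, Pow(Add(15, n), -1)) (Function('I')(n, G) = Mul(Mul(2, G), Pow(Add(15, n), -1)) = Mul(2, G, Pow(Add(15, n), -1)))
Function('B')(k, m) = Mul(Add(-103, k), Add(-30, k))
Pow(Add(-88920, Function('B')(219, Function('I')(Function('F')(-2), 12))), -1) = Pow(Add(-88920, Add(3090, Pow(219, 2), Mul(-133, 219))), -1) = Pow(Add(-88920, Add(3090, 47961, -29127)), -1) = Pow(Add(-88920, 21924), -1) = Pow(-66996, -1) = Rational(-1, 66996)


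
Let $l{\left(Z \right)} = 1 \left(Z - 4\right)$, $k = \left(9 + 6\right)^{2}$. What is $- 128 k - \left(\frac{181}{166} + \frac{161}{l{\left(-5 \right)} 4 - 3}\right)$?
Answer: $- \frac{186431533}{6474} \approx -28797.0$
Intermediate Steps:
$k = 225$ ($k = 15^{2} = 225$)
$l{\left(Z \right)} = -4 + Z$ ($l{\left(Z \right)} = 1 \left(-4 + Z\right) = -4 + Z$)
$- 128 k - \left(\frac{181}{166} + \frac{161}{l{\left(-5 \right)} 4 - 3}\right) = \left(-128\right) 225 - \left(\frac{181}{166} + \frac{161}{\left(-4 - 5\right) 4 - 3}\right) = -28800 - \left(\frac{181}{166} + \frac{161}{\left(-9\right) 4 - 3}\right) = -28800 - \left(\frac{181}{166} + \frac{161}{-36 - 3}\right) = -28800 - \left(\frac{181}{166} + \frac{161}{-39}\right) = -28800 - - \frac{19667}{6474} = -28800 + \left(\frac{161}{39} - \frac{181}{166}\right) = -28800 + \frac{19667}{6474} = - \frac{186431533}{6474}$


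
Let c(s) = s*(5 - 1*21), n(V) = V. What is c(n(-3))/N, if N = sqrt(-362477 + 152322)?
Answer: -48*I*sqrt(210155)/210155 ≈ -0.10471*I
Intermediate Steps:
c(s) = -16*s (c(s) = s*(5 - 21) = s*(-16) = -16*s)
N = I*sqrt(210155) (N = sqrt(-210155) = I*sqrt(210155) ≈ 458.43*I)
c(n(-3))/N = (-16*(-3))/((I*sqrt(210155))) = 48*(-I*sqrt(210155)/210155) = -48*I*sqrt(210155)/210155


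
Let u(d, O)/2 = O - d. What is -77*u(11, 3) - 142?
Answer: 1090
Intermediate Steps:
u(d, O) = -2*d + 2*O (u(d, O) = 2*(O - d) = -2*d + 2*O)
-77*u(11, 3) - 142 = -77*(-2*11 + 2*3) - 142 = -77*(-22 + 6) - 142 = -77*(-16) - 142 = 1232 - 142 = 1090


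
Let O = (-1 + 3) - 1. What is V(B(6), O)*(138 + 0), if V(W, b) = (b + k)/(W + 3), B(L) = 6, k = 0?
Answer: 46/3 ≈ 15.333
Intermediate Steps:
O = 1 (O = 2 - 1 = 1)
V(W, b) = b/(3 + W) (V(W, b) = (b + 0)/(W + 3) = b/(3 + W))
V(B(6), O)*(138 + 0) = (1/(3 + 6))*(138 + 0) = (1/9)*138 = (1*(⅑))*138 = (⅑)*138 = 46/3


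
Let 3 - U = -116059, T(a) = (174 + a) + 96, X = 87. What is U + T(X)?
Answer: 116419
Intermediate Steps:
T(a) = 270 + a
U = 116062 (U = 3 - 1*(-116059) = 3 + 116059 = 116062)
U + T(X) = 116062 + (270 + 87) = 116062 + 357 = 116419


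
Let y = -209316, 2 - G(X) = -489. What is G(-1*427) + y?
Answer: -208825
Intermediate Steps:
G(X) = 491 (G(X) = 2 - 1*(-489) = 2 + 489 = 491)
G(-1*427) + y = 491 - 209316 = -208825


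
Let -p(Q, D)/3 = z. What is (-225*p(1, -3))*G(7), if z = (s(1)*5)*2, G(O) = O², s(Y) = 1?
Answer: 330750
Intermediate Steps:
z = 10 (z = (1*5)*2 = 5*2 = 10)
p(Q, D) = -30 (p(Q, D) = -3*10 = -30)
(-225*p(1, -3))*G(7) = -225*(-30)*7² = -45*(-150)*49 = 6750*49 = 330750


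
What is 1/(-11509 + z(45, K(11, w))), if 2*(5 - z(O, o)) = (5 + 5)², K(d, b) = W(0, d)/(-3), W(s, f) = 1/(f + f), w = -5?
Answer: -1/11554 ≈ -8.6550e-5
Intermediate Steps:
W(s, f) = 1/(2*f)
K(d, b) = -1/(6*d) (K(d, b) = (1/(2*d))/(-3) = (1/(2*d))*(-⅓) = -1/(6*d))
z(O, o) = -45 (z(O, o) = 5 - (5 + 5)²/2 = 5 - ½*10² = 5 - ½*100 = 5 - 50 = -45)
1/(-11509 + z(45, K(11, w))) = 1/(-11509 - 45) = 1/(-11554) = -1/11554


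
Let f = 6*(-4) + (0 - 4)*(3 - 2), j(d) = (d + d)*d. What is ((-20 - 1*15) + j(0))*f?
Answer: 980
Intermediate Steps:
j(d) = 2*d² (j(d) = (2*d)*d = 2*d²)
f = -28 (f = -24 - 4*1 = -24 - 4 = -28)
((-20 - 1*15) + j(0))*f = ((-20 - 1*15) + 2*0²)*(-28) = ((-20 - 15) + 2*0)*(-28) = (-35 + 0)*(-28) = -35*(-28) = 980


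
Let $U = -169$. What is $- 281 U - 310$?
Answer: $47179$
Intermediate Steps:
$- 281 U - 310 = \left(-281\right) \left(-169\right) - 310 = 47489 - 310 = 47179$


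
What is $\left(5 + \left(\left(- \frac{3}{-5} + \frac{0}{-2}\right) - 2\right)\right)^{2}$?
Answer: $\frac{324}{25} \approx 12.96$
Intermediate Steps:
$\left(5 + \left(\left(- \frac{3}{-5} + \frac{0}{-2}\right) - 2\right)\right)^{2} = \left(5 + \left(\left(\left(-3\right) \left(- \frac{1}{5}\right) + 0 \left(- \frac{1}{2}\right)\right) - 2\right)\right)^{2} = \left(5 + \left(\left(\frac{3}{5} + 0\right) - 2\right)\right)^{2} = \left(5 + \left(\frac{3}{5} - 2\right)\right)^{2} = \left(5 - \frac{7}{5}\right)^{2} = \left(\frac{18}{5}\right)^{2} = \frac{324}{25}$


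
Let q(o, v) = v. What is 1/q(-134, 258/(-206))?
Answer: -103/129 ≈ -0.79845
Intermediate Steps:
1/q(-134, 258/(-206)) = 1/(258/(-206)) = 1/(258*(-1/206)) = 1/(-129/103) = -103/129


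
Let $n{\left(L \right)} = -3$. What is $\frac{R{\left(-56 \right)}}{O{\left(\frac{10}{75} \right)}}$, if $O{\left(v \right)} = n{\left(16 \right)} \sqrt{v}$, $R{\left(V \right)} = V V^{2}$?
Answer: $\frac{87808 \sqrt{30}}{3} \approx 1.6031 \cdot 10^{5}$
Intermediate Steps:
$R{\left(V \right)} = V^{3}$
$O{\left(v \right)} = - 3 \sqrt{v}$
$\frac{R{\left(-56 \right)}}{O{\left(\frac{10}{75} \right)}} = \frac{\left(-56\right)^{3}}{\left(-3\right) \sqrt{\frac{10}{75}}} = - \frac{175616}{\left(-3\right) \sqrt{10 \cdot \frac{1}{75}}} = - \frac{175616}{\left(-3\right) \sqrt{\frac{2}{15}}} = - \frac{175616}{\left(-3\right) \frac{\sqrt{30}}{15}} = - \frac{175616}{\left(- \frac{1}{5}\right) \sqrt{30}} = - 175616 \left(- \frac{\sqrt{30}}{6}\right) = \frac{87808 \sqrt{30}}{3}$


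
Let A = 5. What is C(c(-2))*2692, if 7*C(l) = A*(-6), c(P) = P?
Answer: -80760/7 ≈ -11537.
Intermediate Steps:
C(l) = -30/7 (C(l) = (5*(-6))/7 = (1/7)*(-30) = -30/7)
C(c(-2))*2692 = -30/7*2692 = -80760/7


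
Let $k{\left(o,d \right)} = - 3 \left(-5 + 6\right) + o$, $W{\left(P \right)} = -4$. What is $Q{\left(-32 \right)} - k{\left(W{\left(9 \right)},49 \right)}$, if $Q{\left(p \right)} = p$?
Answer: $-25$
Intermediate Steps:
$k{\left(o,d \right)} = -3 + o$ ($k{\left(o,d \right)} = \left(-3\right) 1 + o = -3 + o$)
$Q{\left(-32 \right)} - k{\left(W{\left(9 \right)},49 \right)} = -32 - \left(-3 - 4\right) = -32 - -7 = -32 + 7 = -25$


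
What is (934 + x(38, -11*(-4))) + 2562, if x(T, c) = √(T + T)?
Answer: 3496 + 2*√19 ≈ 3504.7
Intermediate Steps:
x(T, c) = √2*√T (x(T, c) = √(2*T) = √2*√T)
(934 + x(38, -11*(-4))) + 2562 = (934 + √2*√38) + 2562 = (934 + 2*√19) + 2562 = 3496 + 2*√19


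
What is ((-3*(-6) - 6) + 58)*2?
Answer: 140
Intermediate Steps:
((-3*(-6) - 6) + 58)*2 = ((18 - 6) + 58)*2 = (12 + 58)*2 = 70*2 = 140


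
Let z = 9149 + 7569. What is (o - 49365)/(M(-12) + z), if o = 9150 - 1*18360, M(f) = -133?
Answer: -11715/3317 ≈ -3.5318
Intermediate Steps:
z = 16718
o = -9210 (o = 9150 - 18360 = -9210)
(o - 49365)/(M(-12) + z) = (-9210 - 49365)/(-133 + 16718) = -58575/16585 = -58575*1/16585 = -11715/3317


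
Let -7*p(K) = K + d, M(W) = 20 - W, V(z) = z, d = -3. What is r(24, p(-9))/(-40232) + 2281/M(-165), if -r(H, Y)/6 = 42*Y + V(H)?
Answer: 11484469/930365 ≈ 12.344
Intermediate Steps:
p(K) = 3/7 - K/7 (p(K) = -(K - 3)/7 = -(-3 + K)/7 = 3/7 - K/7)
r(H, Y) = -252*Y - 6*H (r(H, Y) = -6*(42*Y + H) = -6*(H + 42*Y) = -252*Y - 6*H)
r(24, p(-9))/(-40232) + 2281/M(-165) = (-252*(3/7 - ⅐*(-9)) - 6*24)/(-40232) + 2281/(20 - 1*(-165)) = (-252*(3/7 + 9/7) - 144)*(-1/40232) + 2281/(20 + 165) = (-252*12/7 - 144)*(-1/40232) + 2281/185 = (-432 - 144)*(-1/40232) + 2281*(1/185) = -576*(-1/40232) + 2281/185 = 72/5029 + 2281/185 = 11484469/930365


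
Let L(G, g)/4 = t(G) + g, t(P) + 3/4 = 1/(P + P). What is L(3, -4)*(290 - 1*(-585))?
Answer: -48125/3 ≈ -16042.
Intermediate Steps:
t(P) = -¾ + 1/(2*P) (t(P) = -¾ + 1/(P + P) = -¾ + 1/(2*P))
L(G, g) = 4*g + (2 - 3*G)/G (L(G, g) = 4*((2 - 3*G)/(4*G) + g) = 4*(g + (2 - 3*G)/(4*G)) = 4*g + (2 - 3*G)/G)
L(3, -4)*(290 - 1*(-585)) = (-3 + 2/3 + 4*(-4))*(290 - 1*(-585)) = (-3 + 2*(⅓) - 16)*(290 + 585) = (-3 + ⅔ - 16)*875 = -55/3*875 = -48125/3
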